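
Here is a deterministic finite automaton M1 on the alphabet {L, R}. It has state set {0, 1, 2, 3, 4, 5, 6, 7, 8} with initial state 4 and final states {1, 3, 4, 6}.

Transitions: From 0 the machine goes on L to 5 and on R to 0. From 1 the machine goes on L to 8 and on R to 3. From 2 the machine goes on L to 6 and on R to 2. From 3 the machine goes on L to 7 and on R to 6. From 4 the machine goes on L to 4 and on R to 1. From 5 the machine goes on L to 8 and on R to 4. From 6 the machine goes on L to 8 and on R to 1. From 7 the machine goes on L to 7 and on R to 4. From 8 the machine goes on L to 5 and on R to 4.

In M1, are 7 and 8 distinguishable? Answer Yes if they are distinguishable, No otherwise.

First remove the unreachable states {0,2}; 7 states remain.
Initial partition by acceptance: {1,3,4,6} | {5,7,8}.
Refine {1,3,4,6} on symbol L: members go to different blocks, giving {1,3,6} and {4}.
The partition is now stable with 3 blocks: {1,3,6} | {5,7,8} | {4}.
7 and 8 lie in the same block of the stable partition, so they are equivalent — no string distinguishes them.

No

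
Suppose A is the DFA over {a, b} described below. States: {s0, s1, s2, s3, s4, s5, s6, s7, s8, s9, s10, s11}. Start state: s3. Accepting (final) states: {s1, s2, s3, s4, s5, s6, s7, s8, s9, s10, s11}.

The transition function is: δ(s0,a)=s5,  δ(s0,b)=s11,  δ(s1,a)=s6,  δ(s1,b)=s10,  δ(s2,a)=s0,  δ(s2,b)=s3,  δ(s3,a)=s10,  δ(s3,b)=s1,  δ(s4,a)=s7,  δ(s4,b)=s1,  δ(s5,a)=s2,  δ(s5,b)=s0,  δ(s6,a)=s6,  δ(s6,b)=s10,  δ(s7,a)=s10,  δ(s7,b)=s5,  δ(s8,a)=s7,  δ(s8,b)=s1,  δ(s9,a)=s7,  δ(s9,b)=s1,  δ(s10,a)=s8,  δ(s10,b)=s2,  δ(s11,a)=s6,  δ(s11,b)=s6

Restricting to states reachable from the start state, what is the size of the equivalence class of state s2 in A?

Reachable states from the start: {s0,s1,s2,s3,s5,s6,s7,s8,s10,s11}. Unreachable: {s4,s9} — drop them.
Start with accepting vs non-accepting: {s1,s2,s3,s5,s6,s7,s8,s10,s11} | {s0}.
Split {s1,s2,s3,s5,s6,s7,s8,s10,s11} by δ(·,a) → {s1,s3,s5,s6,s7,s8,s10,s11} and {s2}.
Split {s1,s3,s5,s6,s7,s8,s10,s11} by δ(·,a) → {s1,s3,s6,s7,s8,s10,s11} and {s5}.
Refine {s1,s3,s6,s7,s8,s10,s11} on symbol b: members go to different blocks, giving {s1,s3,s6,s8,s11} and {s7} and {s10}.
Split {s1,s3,s6,s8,s11} by δ(·,a) → {s1,s6,s11} and {s3} and {s8}.
Refine {s1,s6,s11} on symbol b: members go to different blocks, giving {s1,s6} and {s11}.
Stable partition: {s1,s6} | {s0} | {s2} | {s5} | {s7} | {s10} | {s3} | {s8} | {s11} — 9 equivalence classes.
State s2 belongs to the block {s2}, which has 1 states.

1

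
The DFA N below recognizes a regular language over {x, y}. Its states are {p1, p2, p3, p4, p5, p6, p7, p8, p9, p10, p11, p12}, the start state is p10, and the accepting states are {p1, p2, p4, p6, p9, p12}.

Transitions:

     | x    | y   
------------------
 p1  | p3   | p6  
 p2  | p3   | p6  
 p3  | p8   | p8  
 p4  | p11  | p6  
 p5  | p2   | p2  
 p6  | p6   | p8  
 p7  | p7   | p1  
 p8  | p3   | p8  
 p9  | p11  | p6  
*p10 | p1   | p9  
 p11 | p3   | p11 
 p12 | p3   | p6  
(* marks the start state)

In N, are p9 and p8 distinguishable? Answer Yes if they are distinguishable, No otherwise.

Yes

Reachable states from the start: {p1,p3,p6,p8,p9,p10,p11}. Unreachable: {p2,p4,p5,p7,p12} — drop them.
P0 = {p1,p6,p9} | {p3,p8,p10,p11}.
Split {p1,p6,p9} by δ(·,x) → {p1,p9} and {p6}.
On input x, block {p3,p8,p10,p11} splits into {p3,p8,p11} and {p10}.
Stable partition: {p1,p9} | {p3,p8,p11} | {p6} | {p10} — 4 equivalence classes.
p9 and p8 end up in different blocks, so they are distinguishable. For instance, the string 'ε' is accepted from only p9.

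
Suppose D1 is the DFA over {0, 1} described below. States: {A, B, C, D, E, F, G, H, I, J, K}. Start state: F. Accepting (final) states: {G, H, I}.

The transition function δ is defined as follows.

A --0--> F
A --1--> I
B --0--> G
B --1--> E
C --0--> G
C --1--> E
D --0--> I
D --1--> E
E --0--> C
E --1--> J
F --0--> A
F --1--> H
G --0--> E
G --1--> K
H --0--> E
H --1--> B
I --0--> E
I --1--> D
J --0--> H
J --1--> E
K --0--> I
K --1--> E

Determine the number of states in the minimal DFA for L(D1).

4

Initial partition by acceptance: {G,H,I} | {A,B,C,D,E,F,J,K}.
Split {A,B,C,D,E,F,J,K} by δ(·,0) → {B,C,D,J,K} and {A,E,F}.
On input 0, block {A,E,F} splits into {A,F} and {E}.
No further refinement is possible. Final partition (4 blocks): {G,H,I} | {B,C,D,J,K} | {A,F} | {E}.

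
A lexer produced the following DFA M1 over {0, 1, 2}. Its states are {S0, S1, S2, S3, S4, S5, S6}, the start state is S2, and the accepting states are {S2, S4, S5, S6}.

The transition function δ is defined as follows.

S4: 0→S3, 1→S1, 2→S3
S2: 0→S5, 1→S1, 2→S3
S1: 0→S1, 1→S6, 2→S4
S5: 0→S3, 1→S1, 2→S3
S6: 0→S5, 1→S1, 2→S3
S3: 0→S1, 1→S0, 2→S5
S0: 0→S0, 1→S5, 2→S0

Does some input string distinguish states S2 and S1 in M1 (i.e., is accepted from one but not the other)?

Yes

Every state is reachable, so we keep all 7.
Start with accepting vs non-accepting: {S2,S4,S5,S6} | {S0,S1,S3}.
On input 0, block {S2,S4,S5,S6} splits into {S2,S6} and {S4,S5}.
On input 1, block {S0,S1,S3} splits into {S0} and {S1} and {S3}.
No further refinement is possible. Final partition (5 blocks): {S2,S6} | {S0} | {S4,S5} | {S1} | {S3}.
S2 and S1 end up in different blocks, so they are distinguishable. For instance, the string 'ε' is accepted from only S2.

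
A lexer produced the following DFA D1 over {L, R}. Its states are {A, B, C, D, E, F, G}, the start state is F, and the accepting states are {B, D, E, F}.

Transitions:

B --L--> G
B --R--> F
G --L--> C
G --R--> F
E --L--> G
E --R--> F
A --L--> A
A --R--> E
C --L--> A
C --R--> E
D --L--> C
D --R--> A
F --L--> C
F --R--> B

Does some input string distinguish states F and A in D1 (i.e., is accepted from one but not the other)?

Yes

States {D} cannot be reached from the start state, so discard them.
P0 = {B,E,F} | {A,C,G}.
Stable partition: {B,E,F} | {A,C,G} — 2 equivalence classes.
F and A end up in different blocks, so they are distinguishable. For instance, the string 'ε' is accepted from only F.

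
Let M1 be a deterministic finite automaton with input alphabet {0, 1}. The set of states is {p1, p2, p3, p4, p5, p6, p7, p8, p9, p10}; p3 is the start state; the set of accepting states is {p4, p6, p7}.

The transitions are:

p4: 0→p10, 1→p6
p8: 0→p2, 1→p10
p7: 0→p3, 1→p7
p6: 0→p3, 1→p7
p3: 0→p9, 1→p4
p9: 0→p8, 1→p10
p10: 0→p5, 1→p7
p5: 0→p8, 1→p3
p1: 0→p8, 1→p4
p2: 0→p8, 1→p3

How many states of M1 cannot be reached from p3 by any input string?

BFS from p3 reaches {p2, p3, p4, p5, p6, p7, p8, p9, p10}; the 1 state(s) p1 are never visited.

1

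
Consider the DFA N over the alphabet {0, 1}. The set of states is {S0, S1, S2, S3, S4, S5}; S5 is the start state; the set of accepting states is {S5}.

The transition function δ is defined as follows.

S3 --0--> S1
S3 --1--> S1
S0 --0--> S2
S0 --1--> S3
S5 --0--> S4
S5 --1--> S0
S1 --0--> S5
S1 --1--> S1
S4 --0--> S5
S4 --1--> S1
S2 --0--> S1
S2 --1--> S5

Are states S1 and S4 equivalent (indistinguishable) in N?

P0 = {S5} | {S0,S1,S2,S3,S4}.
Split {S0,S1,S2,S3,S4} by δ(·,0) → {S0,S2,S3} and {S1,S4}.
On input 0, block {S0,S2,S3} splits into {S2,S3} and {S0}.
On input 1, block {S2,S3} splits into {S2} and {S3}.
Stable partition: {S5} | {S2} | {S1,S4} | {S0} | {S3} — 5 equivalence classes.
S1 and S4 lie in the same block of the stable partition, so they are equivalent — no string distinguishes them.

Yes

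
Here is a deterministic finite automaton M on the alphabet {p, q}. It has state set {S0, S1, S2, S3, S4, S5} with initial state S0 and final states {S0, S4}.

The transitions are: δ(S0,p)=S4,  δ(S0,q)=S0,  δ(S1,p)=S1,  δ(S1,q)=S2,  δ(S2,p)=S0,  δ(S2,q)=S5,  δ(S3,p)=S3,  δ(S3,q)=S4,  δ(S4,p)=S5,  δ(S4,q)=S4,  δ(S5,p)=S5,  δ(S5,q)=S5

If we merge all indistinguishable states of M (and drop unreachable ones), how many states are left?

3

Reachable states from the start: {S0,S4,S5}. Unreachable: {S1,S2,S3} — drop them.
Start with accepting vs non-accepting: {S0,S4} | {S5}.
On input p, block {S0,S4} splits into {S0} and {S4}.
Stable partition: {S0} | {S5} | {S4} — 3 equivalence classes.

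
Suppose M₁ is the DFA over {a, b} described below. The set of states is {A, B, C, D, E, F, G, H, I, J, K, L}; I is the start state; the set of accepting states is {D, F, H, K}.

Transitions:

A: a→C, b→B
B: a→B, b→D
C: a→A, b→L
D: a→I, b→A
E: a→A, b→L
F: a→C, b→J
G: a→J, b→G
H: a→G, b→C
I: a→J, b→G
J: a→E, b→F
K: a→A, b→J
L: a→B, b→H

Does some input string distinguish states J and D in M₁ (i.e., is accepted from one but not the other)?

Yes

First remove the unreachable states {K}; 11 states remain.
P0 = {D,F,H} | {A,B,C,E,G,I,J,L}.
Refine {A,B,C,E,G,I,J,L} on symbol b: members go to different blocks, giving {A,C,E,G,I} and {B,J,L}.
On input b, block {D,F,H} splits into {D,H} and {F}.
Split {A,C,E,G,I} by δ(·,a) → {A,C,E} and {G,I}.
Split {B,J,L} by δ(·,a) → {B,L} and {J}.
The partition is now stable with 6 blocks: {D,H} | {A,C,E} | {B,L} | {F} | {G,I} | {J}.
J and D end up in different blocks, so they are distinguishable. For instance, the string 'ε' is accepted from only D.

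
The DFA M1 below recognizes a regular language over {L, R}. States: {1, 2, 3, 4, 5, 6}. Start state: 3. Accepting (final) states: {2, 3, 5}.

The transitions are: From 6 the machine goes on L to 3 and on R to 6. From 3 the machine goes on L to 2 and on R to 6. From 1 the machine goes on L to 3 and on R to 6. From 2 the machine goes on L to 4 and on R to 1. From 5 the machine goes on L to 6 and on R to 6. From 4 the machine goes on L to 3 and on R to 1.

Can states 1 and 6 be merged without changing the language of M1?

Reachable states from the start: {1,2,3,4,6}. Unreachable: {5} — drop them.
Initial partition by acceptance: {2,3} | {1,4,6}.
Refine {2,3} on symbol L: members go to different blocks, giving {2} and {3}.
No further refinement is possible. Final partition (3 blocks): {2} | {1,4,6} | {3}.
1 and 6 lie in the same block of the stable partition, so they are equivalent — no string distinguishes them.

Yes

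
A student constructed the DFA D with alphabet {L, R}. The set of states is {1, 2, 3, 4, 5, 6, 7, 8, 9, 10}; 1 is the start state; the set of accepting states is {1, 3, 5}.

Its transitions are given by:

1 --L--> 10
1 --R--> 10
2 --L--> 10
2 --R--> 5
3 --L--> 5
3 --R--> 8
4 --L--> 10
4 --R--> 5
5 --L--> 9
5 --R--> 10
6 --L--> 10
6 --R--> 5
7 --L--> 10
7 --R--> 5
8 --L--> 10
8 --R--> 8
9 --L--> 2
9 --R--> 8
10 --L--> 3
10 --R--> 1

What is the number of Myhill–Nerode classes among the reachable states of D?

7

Reachable states from the start: {1,2,3,5,8,9,10}. Unreachable: {4,6,7} — drop them.
Start with accepting vs non-accepting: {1,3,5} | {2,8,9,10}.
On input L, block {1,3,5} splits into {1,5} and {3}.
On input L, block {2,8,9,10} splits into {2,8,9} and {10}.
Refine {1,5} on symbol L: members go to different blocks, giving {1} and {5}.
On input L, block {2,8,9} splits into {2,8} and {9}.
On input R, block {2,8} splits into {2} and {8}.
Stable partition: {1} | {2} | {3} | {10} | {5} | {9} | {8} — 7 equivalence classes.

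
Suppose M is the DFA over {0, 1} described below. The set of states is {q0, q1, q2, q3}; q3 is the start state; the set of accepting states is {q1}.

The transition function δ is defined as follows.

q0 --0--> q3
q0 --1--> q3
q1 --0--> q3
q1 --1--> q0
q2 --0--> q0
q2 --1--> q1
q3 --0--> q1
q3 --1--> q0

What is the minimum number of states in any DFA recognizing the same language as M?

Reachable states from the start: {q0,q1,q3}. Unreachable: {q2} — drop them.
Initial partition by acceptance: {q1} | {q0,q3}.
Refine {q0,q3} on symbol 0: members go to different blocks, giving {q0} and {q3}.
The partition is now stable with 3 blocks: {q1} | {q0} | {q3}.

3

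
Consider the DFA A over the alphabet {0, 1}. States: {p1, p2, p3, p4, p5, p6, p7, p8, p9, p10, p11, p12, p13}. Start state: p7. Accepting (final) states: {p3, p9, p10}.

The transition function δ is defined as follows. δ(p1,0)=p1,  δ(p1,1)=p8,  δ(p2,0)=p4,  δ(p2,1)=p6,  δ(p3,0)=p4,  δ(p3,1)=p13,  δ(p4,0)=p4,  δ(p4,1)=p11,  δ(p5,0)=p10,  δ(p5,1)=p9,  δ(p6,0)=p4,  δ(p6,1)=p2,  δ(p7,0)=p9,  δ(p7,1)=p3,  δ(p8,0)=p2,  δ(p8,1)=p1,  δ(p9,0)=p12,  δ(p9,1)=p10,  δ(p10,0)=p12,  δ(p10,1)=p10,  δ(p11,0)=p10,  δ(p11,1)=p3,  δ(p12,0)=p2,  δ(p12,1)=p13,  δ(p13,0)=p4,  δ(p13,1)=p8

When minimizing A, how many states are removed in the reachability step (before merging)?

1

BFS from p7 reaches {p1, p2, p3, p4, p6, p7, p8, p9, p10, p11, p12, p13}; the 1 state(s) p5 are never visited.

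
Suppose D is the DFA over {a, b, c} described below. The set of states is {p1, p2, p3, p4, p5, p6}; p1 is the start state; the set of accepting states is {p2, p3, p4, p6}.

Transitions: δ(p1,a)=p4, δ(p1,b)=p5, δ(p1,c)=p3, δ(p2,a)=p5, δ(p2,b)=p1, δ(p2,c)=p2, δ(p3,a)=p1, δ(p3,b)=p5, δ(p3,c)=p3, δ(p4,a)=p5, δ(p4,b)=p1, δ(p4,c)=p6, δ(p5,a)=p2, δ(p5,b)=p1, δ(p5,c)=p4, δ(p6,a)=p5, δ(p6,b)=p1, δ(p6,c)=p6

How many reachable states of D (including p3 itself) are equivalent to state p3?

All states are reachable from the start state.
Start with accepting vs non-accepting: {p2,p3,p4,p6} | {p1,p5}.
No further refinement is possible. Final partition (2 blocks): {p2,p3,p4,p6} | {p1,p5}.
State p3 belongs to the block {p2,p3,p4,p6}, which has 4 states.

4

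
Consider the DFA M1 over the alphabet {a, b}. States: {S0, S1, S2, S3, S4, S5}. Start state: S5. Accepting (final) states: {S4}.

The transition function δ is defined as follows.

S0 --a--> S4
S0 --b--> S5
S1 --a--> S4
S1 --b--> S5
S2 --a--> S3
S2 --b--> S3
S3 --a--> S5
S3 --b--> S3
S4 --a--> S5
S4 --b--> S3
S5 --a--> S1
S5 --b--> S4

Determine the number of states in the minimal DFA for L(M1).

First remove the unreachable states {S0,S2}; 4 states remain.
P0 = {S4} | {S1,S3,S5}.
On input a, block {S1,S3,S5} splits into {S3,S5} and {S1}.
Refine {S3,S5} on symbol a: members go to different blocks, giving {S3} and {S5}.
Stable partition: {S4} | {S3} | {S1} | {S5} — 4 equivalence classes.

4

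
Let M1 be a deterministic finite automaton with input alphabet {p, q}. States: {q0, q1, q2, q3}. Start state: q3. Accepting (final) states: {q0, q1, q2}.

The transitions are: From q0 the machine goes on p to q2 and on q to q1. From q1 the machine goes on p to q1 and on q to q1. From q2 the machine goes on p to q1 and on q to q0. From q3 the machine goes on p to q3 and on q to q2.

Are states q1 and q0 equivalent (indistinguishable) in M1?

Yes

Every state is reachable, so we keep all 4.
P0 = {q0,q1,q2} | {q3}.
Stable partition: {q0,q1,q2} | {q3} — 2 equivalence classes.
q1 and q0 lie in the same block of the stable partition, so they are equivalent — no string distinguishes them.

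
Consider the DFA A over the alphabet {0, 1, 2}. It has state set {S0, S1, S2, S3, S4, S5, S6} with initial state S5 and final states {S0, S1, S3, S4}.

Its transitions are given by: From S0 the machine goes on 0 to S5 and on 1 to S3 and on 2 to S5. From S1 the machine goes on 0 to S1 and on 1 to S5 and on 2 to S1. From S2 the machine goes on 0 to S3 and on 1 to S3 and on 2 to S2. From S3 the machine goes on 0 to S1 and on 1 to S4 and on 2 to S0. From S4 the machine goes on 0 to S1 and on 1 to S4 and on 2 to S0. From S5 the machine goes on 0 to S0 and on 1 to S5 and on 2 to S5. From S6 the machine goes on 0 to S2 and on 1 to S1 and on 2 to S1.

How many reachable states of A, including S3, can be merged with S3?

States {S2,S6} cannot be reached from the start state, so discard them.
Initial partition by acceptance: {S0,S1,S3,S4} | {S5}.
Refine {S0,S1,S3,S4} on symbol 0: members go to different blocks, giving {S1,S3,S4} and {S0}.
Refine {S1,S3,S4} on symbol 1: members go to different blocks, giving {S3,S4} and {S1}.
The partition is now stable with 4 blocks: {S3,S4} | {S5} | {S0} | {S1}.
The equivalence class containing S3 is {S3,S4}, of size 2.

2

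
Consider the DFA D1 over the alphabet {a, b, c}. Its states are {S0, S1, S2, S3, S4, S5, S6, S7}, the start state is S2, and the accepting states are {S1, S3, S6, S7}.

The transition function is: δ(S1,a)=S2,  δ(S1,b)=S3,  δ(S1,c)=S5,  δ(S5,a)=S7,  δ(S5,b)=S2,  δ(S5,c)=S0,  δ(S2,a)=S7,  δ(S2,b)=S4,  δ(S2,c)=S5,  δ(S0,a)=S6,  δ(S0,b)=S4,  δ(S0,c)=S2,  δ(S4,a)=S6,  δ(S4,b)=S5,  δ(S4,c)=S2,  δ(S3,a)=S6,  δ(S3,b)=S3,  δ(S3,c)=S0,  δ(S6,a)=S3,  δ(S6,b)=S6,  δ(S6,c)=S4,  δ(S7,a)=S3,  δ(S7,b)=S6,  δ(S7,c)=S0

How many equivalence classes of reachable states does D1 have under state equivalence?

First remove the unreachable states {S1}; 7 states remain.
P0 = {S3,S6,S7} | {S0,S2,S4,S5}.
No further refinement is possible. Final partition (2 blocks): {S3,S6,S7} | {S0,S2,S4,S5}.

2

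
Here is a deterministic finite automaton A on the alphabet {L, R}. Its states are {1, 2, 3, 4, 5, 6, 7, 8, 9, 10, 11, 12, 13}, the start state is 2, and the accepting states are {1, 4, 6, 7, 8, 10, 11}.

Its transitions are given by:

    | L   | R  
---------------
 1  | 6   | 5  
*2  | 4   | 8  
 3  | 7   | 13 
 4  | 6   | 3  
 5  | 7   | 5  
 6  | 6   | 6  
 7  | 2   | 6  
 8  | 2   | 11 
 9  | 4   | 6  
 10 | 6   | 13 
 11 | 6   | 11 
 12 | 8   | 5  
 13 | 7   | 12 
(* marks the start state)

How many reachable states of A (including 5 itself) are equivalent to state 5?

Reachable states from the start: {2,3,4,5,6,7,8,11,12,13}. Unreachable: {1,9,10} — drop them.
Start with accepting vs non-accepting: {4,6,7,8,11} | {2,3,5,12,13}.
On input L, block {4,6,7,8,11} splits into {4,6,11} and {7,8}.
Refine {4,6,11} on symbol R: members go to different blocks, giving {6,11} and {4}.
Refine {2,3,5,12,13} on symbol L: members go to different blocks, giving {3,5,12,13} and {2}.
No further refinement is possible. Final partition (5 blocks): {6,11} | {3,5,12,13} | {7,8} | {4} | {2}.
The equivalence class containing 5 is {3,5,12,13}, of size 4.

4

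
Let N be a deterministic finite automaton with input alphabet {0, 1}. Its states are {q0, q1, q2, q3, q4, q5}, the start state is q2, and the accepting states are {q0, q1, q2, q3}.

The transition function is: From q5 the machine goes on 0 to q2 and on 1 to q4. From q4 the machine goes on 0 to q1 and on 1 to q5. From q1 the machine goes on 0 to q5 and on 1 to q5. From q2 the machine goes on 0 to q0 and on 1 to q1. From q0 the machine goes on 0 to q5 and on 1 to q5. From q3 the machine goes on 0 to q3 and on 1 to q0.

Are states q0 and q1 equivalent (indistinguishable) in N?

Yes

First remove the unreachable states {q3}; 5 states remain.
Start with accepting vs non-accepting: {q0,q1,q2} | {q4,q5}.
On input 0, block {q0,q1,q2} splits into {q0,q1} and {q2}.
Split {q4,q5} by δ(·,0) → {q4} and {q5}.
The partition is now stable with 4 blocks: {q0,q1} | {q4} | {q2} | {q5}.
q0 and q1 lie in the same block of the stable partition, so they are equivalent — no string distinguishes them.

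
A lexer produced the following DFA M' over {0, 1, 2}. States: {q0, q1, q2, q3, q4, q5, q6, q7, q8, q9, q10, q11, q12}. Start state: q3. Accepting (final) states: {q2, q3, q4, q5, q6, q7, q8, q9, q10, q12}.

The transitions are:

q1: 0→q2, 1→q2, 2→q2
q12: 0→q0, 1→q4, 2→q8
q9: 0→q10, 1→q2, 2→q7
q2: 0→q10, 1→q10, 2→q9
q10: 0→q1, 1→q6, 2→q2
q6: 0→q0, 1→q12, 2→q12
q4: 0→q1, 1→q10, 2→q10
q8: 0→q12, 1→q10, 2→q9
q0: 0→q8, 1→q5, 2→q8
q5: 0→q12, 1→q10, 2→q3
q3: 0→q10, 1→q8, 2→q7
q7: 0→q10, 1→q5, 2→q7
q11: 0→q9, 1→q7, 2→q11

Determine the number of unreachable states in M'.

1

Starting at q3 and following transitions, the reachable set is {q0, q1, q2, q3, q4, q5, q6, q7, q8, q9, q10, q12}. That leaves q11 unreachable — 1 in total.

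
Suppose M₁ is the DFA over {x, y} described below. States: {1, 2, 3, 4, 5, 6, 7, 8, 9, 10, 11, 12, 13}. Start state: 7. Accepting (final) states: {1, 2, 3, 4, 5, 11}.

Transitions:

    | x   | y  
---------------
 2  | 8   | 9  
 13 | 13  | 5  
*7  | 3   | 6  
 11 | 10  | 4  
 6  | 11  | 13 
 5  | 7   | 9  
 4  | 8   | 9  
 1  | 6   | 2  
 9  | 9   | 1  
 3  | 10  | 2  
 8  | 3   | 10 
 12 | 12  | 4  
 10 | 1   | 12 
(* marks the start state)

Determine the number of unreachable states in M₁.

Exploring from 7, all states are eventually visited, so none are unreachable.

0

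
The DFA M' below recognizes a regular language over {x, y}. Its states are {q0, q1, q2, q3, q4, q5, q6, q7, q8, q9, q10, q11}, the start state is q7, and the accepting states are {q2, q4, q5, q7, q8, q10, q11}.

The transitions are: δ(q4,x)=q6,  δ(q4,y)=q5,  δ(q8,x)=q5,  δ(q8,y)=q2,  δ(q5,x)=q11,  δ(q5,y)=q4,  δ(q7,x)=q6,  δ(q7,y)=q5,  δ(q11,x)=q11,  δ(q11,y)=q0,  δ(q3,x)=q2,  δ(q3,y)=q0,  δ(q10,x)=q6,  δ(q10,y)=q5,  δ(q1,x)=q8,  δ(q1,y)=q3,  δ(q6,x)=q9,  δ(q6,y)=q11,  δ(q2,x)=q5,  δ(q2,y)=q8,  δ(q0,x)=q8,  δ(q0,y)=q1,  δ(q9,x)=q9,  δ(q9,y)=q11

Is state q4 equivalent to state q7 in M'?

First remove the unreachable states {q10}; 11 states remain.
Initial partition by acceptance: {q2,q4,q5,q7,q8,q11} | {q0,q1,q3,q6,q9}.
Refine {q2,q4,q5,q7,q8,q11} on symbol x: members go to different blocks, giving {q2,q5,q8,q11} and {q4,q7}.
On input y, block {q2,q5,q8,q11} splits into {q2,q8} and {q5} and {q11}.
Refine {q0,q1,q3,q6,q9} on symbol x: members go to different blocks, giving {q0,q1,q3} and {q6,q9}.
Stable partition: {q2,q8} | {q0,q1,q3} | {q4,q7} | {q5} | {q11} | {q6,q9} — 6 equivalence classes.
q4 and q7 lie in the same block of the stable partition, so they are equivalent — no string distinguishes them.

Yes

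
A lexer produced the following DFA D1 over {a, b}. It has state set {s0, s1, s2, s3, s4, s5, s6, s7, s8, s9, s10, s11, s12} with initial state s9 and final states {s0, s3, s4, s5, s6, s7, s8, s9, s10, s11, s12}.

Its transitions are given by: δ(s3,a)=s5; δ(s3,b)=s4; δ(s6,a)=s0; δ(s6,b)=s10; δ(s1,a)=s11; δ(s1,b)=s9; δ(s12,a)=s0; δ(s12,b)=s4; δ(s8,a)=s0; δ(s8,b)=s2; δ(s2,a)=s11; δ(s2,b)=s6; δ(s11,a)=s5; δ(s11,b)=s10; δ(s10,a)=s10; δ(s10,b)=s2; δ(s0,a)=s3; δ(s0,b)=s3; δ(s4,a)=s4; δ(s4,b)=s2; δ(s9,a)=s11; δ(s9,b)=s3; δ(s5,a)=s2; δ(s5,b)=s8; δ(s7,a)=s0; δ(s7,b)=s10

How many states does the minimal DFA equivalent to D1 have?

States {s1,s7,s12} cannot be reached from the start state, so discard them.
P0 = {s0,s3,s4,s5,s6,s8,s9,s10,s11} | {s2}.
Split {s0,s3,s4,s5,s6,s8,s9,s10,s11} by δ(·,a) → {s0,s3,s4,s6,s8,s9,s10,s11} and {s5}.
On input a, block {s0,s3,s4,s6,s8,s9,s10,s11} splits into {s0,s4,s6,s8,s9,s10} and {s3,s11}.
On input a, block {s0,s4,s6,s8,s9,s10} splits into {s4,s6,s8,s10} and {s0,s9}.
On input a, block {s4,s6,s8,s10} splits into {s4,s10} and {s6,s8}.
Split {s6,s8} by δ(·,b) → {s6} and {s8}.
No further refinement is possible. Final partition (7 blocks): {s4,s10} | {s2} | {s5} | {s3,s11} | {s0,s9} | {s6} | {s8}.

7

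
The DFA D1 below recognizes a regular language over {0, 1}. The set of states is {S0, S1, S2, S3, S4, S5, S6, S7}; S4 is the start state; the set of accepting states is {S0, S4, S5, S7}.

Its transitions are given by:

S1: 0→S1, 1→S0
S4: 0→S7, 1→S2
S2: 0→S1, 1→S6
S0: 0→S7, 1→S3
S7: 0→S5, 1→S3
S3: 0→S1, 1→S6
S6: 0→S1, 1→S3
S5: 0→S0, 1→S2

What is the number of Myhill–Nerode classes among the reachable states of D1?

3

P0 = {S0,S4,S5,S7} | {S1,S2,S3,S6}.
On input 1, block {S1,S2,S3,S6} splits into {S2,S3,S6} and {S1}.
Stable partition: {S0,S4,S5,S7} | {S2,S3,S6} | {S1} — 3 equivalence classes.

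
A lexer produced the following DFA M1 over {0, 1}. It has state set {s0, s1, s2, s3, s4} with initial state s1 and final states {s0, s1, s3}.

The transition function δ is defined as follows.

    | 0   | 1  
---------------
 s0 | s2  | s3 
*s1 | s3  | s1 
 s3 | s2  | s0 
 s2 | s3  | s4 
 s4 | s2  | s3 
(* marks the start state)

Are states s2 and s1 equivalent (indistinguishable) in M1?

Every state is reachable, so we keep all 5.
Start with accepting vs non-accepting: {s0,s1,s3} | {s2,s4}.
Split {s0,s1,s3} by δ(·,0) → {s0,s3} and {s1}.
Split {s2,s4} by δ(·,0) → {s2} and {s4}.
Stable partition: {s0,s3} | {s2} | {s1} | {s4} — 4 equivalence classes.
s2 and s1 end up in different blocks, so they are distinguishable. For instance, the string 'ε' is accepted from only s1.

No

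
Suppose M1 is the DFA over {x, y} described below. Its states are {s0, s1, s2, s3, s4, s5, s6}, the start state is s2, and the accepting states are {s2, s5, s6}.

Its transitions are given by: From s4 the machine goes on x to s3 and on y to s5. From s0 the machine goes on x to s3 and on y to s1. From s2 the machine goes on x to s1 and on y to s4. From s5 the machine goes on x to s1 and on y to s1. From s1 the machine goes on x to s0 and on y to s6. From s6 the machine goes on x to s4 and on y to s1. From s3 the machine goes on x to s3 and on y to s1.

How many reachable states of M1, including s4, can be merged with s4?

Start with accepting vs non-accepting: {s2,s5,s6} | {s0,s1,s3,s4}.
Split {s0,s1,s3,s4} by δ(·,y) → {s0,s3} and {s1,s4}.
The partition is now stable with 3 blocks: {s2,s5,s6} | {s0,s3} | {s1,s4}.
The equivalence class containing s4 is {s1,s4}, of size 2.

2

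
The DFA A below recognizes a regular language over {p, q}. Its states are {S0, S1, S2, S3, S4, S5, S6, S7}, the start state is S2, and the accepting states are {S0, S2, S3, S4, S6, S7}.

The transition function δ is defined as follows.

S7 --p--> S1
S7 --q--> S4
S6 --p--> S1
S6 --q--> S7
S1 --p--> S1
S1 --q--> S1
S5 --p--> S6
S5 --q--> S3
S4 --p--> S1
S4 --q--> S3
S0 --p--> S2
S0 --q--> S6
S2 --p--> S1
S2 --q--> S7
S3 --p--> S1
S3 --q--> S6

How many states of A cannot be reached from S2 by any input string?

No path from S2 leads to S0, S5; the other 6 states are all reachable.

2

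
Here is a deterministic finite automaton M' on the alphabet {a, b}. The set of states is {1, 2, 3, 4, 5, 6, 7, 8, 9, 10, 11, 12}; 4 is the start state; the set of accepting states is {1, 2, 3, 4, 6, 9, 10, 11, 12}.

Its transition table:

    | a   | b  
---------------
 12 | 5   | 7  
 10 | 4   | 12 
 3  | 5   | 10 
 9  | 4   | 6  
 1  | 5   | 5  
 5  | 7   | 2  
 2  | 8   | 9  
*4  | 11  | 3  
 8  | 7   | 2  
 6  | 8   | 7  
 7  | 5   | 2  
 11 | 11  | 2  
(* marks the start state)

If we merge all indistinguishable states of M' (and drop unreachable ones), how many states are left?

States {1} cannot be reached from the start state, so discard them.
Start with accepting vs non-accepting: {2,3,4,6,9,10,11,12} | {5,7,8}.
Refine {2,3,4,6,9,10,11,12} on symbol a: members go to different blocks, giving {2,3,6,12} and {4,9,10,11}.
Split {2,3,6,12} by δ(·,b) → {2,3} and {6,12}.
On input b, block {4,9,10,11} splits into {4,11} and {9,10}.
No further refinement is possible. Final partition (5 blocks): {2,3} | {5,7,8} | {4,11} | {6,12} | {9,10}.

5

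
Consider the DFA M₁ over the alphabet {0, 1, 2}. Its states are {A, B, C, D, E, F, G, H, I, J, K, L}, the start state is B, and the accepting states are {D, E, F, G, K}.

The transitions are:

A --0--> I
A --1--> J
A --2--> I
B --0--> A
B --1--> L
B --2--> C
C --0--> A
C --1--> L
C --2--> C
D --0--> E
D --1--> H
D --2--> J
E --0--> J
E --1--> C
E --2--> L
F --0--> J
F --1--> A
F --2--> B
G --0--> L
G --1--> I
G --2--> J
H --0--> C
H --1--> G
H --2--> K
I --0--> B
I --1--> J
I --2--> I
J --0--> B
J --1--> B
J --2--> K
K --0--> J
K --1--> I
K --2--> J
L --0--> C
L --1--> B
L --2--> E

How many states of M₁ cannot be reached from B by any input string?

BFS from B reaches {A, B, C, E, I, J, K, L}; the 4 state(s) D, F, G, H are never visited.

4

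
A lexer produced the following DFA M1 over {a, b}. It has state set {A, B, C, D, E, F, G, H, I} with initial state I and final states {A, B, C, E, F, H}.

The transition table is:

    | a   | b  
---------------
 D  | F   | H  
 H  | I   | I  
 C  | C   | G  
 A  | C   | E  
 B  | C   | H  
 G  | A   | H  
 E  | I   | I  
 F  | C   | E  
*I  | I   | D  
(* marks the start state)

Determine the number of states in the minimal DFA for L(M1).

5

States {B} cannot be reached from the start state, so discard them.
P0 = {A,C,E,F,H} | {D,G,I}.
Split {A,C,E,F,H} by δ(·,a) → {A,C,F} and {E,H}.
Split {A,C,F} by δ(·,b) → {A,F} and {C}.
On input a, block {D,G,I} splits into {D,G} and {I}.
The partition is now stable with 5 blocks: {A,F} | {D,G} | {E,H} | {C} | {I}.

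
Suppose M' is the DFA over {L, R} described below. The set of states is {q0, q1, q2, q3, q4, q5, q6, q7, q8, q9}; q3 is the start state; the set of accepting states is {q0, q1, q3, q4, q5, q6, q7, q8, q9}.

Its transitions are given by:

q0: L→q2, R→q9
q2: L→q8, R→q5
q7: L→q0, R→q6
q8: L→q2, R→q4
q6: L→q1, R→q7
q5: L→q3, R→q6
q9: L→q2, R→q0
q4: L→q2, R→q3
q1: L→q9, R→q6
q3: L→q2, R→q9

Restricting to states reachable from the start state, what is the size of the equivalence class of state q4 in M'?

5

P0 = {q0,q1,q3,q4,q5,q6,q7,q8,q9} | {q2}.
Refine {q0,q1,q3,q4,q5,q6,q7,q8,q9} on symbol L: members go to different blocks, giving {q0,q3,q4,q8,q9} and {q1,q5,q6,q7}.
On input L, block {q1,q5,q6,q7} splits into {q1,q5,q7} and {q6}.
The partition is now stable with 4 blocks: {q0,q3,q4,q8,q9} | {q2} | {q1,q5,q7} | {q6}.
The equivalence class containing q4 is {q0,q3,q4,q8,q9}, of size 5.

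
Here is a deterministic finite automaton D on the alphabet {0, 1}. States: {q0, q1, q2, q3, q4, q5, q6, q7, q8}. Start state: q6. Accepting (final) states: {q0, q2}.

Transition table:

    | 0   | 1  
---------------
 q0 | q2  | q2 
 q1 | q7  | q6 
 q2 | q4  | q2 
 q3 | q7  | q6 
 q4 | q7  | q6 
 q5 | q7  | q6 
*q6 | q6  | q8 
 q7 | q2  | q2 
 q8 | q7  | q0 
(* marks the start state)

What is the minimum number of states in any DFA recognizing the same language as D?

States {q1,q3,q5} cannot be reached from the start state, so discard them.
Initial partition by acceptance: {q0,q2} | {q4,q6,q7,q8}.
Refine {q0,q2} on symbol 0: members go to different blocks, giving {q0} and {q2}.
Split {q4,q6,q7,q8} by δ(·,0) → {q4,q6,q8} and {q7}.
Split {q4,q6,q8} by δ(·,0) → {q4,q8} and {q6}.
Split {q4,q8} by δ(·,1) → {q4} and {q8}.
No further refinement is possible. Final partition (6 blocks): {q0} | {q4} | {q2} | {q7} | {q6} | {q8}.

6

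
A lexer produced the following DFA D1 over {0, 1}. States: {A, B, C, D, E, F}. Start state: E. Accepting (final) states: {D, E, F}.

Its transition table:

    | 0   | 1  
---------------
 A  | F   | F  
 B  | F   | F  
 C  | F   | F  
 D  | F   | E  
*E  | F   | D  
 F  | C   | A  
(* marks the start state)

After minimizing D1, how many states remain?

States {B} cannot be reached from the start state, so discard them.
Start with accepting vs non-accepting: {D,E,F} | {A,C}.
Split {D,E,F} by δ(·,0) → {D,E} and {F}.
The partition is now stable with 3 blocks: {D,E} | {A,C} | {F}.

3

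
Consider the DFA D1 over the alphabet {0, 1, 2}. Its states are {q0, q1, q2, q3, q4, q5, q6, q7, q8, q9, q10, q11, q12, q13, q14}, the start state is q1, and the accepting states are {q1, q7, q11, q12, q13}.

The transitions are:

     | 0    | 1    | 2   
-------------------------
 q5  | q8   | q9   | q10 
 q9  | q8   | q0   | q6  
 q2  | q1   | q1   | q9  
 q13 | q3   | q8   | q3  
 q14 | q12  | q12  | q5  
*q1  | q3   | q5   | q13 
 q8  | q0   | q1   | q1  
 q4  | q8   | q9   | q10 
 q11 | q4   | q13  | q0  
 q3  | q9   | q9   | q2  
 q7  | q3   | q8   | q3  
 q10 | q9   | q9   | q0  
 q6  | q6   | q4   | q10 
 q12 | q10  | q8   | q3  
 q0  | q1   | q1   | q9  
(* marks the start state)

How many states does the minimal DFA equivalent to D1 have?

8

States {q7,q11,q12,q14} cannot be reached from the start state, so discard them.
Start with accepting vs non-accepting: {q1,q13} | {q0,q2,q3,q4,q5,q6,q8,q9,q10}.
Refine {q1,q13} on symbol 2: members go to different blocks, giving {q1} and {q13}.
Split {q0,q2,q3,q4,q5,q6,q8,q9,q10} by δ(·,0) → {q3,q4,q5,q6,q8,q9,q10} and {q0,q2}.
Split {q3,q4,q5,q6,q8,q9,q10} by δ(·,0) → {q3,q4,q5,q6,q9,q10} and {q8}.
Split {q3,q4,q5,q6,q9,q10} by δ(·,0) → {q3,q6,q10} and {q4,q5,q9}.
Split {q3,q6,q10} by δ(·,0) → {q3,q10} and {q6}.
On input 1, block {q4,q5,q9} splits into {q4,q5} and {q9}.
The partition is now stable with 8 blocks: {q1} | {q3,q10} | {q13} | {q0,q2} | {q8} | {q4,q5} | {q6} | {q9}.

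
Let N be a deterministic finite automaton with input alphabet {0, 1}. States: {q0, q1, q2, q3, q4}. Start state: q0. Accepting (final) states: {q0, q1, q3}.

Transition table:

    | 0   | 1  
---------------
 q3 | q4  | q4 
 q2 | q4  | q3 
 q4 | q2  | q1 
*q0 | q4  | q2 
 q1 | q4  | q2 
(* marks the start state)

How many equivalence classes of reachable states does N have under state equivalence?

Every state is reachable, so we keep all 5.
Start with accepting vs non-accepting: {q0,q1,q3} | {q2,q4}.
No further refinement is possible. Final partition (2 blocks): {q0,q1,q3} | {q2,q4}.

2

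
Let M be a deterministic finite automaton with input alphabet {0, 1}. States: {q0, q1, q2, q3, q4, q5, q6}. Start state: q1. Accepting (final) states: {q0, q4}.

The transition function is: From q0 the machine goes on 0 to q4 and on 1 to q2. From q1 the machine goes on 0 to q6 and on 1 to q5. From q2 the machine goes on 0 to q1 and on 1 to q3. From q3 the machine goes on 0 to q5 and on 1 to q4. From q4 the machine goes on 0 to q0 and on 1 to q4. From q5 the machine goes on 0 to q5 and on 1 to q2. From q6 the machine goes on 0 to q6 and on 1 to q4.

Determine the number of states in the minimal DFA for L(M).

7

Start with accepting vs non-accepting: {q0,q4} | {q1,q2,q3,q5,q6}.
On input 1, block {q0,q4} splits into {q0} and {q4}.
On input 1, block {q1,q2,q3,q5,q6} splits into {q1,q2,q5} and {q3,q6}.
On input 0, block {q1,q2,q5} splits into {q2,q5} and {q1}.
Split {q2,q5} by δ(·,0) → {q2} and {q5}.
Split {q3,q6} by δ(·,0) → {q3} and {q6}.
The partition is now stable with 7 blocks: {q0} | {q2} | {q4} | {q3} | {q1} | {q5} | {q6}.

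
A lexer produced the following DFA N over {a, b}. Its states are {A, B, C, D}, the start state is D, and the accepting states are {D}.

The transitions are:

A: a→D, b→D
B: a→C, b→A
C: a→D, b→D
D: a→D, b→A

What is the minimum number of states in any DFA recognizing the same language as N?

States {B,C} cannot be reached from the start state, so discard them.
P0 = {D} | {A}.
The partition is now stable with 2 blocks: {D} | {A}.

2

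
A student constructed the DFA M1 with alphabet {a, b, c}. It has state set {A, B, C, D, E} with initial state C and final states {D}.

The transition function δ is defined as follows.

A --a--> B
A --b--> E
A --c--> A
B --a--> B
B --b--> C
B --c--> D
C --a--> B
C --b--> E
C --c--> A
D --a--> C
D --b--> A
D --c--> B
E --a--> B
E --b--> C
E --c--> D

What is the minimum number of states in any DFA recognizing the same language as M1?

3

Initial partition by acceptance: {D} | {A,B,C,E}.
On input c, block {A,B,C,E} splits into {A,C} and {B,E}.
Stable partition: {D} | {A,C} | {B,E} — 3 equivalence classes.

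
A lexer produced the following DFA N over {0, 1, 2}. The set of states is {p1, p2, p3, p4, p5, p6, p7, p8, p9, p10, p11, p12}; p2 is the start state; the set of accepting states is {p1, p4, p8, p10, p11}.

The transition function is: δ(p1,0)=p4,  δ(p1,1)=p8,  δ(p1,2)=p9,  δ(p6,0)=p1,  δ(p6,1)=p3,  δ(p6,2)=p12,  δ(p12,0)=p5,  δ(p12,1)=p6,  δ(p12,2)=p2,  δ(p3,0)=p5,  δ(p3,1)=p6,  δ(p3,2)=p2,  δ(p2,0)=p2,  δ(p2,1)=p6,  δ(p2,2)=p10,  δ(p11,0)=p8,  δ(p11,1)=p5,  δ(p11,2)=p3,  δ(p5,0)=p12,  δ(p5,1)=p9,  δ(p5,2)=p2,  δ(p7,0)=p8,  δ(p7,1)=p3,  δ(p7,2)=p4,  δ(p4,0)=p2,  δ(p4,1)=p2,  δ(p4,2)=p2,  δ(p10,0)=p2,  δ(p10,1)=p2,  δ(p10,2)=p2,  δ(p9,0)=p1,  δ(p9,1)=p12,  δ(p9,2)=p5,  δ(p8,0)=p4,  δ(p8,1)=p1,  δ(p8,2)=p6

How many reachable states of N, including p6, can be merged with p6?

Reachable states from the start: {p1,p2,p3,p4,p5,p6,p8,p9,p10,p12}. Unreachable: {p7,p11} — drop them.
Initial partition by acceptance: {p1,p4,p8,p10} | {p2,p3,p5,p6,p9,p12}.
Refine {p1,p4,p8,p10} on symbol 0: members go to different blocks, giving {p1,p8} and {p4,p10}.
On input 0, block {p2,p3,p5,p6,p9,p12} splits into {p2,p3,p5,p12} and {p6,p9}.
On input 2, block {p2,p3,p5,p12} splits into {p3,p5,p12} and {p2}.
Stable partition: {p1,p8} | {p3,p5,p12} | {p4,p10} | {p6,p9} | {p2} — 5 equivalence classes.
The equivalence class containing p6 is {p6,p9}, of size 2.

2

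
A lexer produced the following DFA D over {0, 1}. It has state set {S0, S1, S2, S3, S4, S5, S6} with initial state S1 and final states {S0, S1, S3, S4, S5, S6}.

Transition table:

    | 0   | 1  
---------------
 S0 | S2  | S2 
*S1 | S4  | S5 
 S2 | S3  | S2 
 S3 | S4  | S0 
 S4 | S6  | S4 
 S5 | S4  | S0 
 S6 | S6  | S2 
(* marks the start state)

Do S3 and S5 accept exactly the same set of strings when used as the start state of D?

Yes

Start with accepting vs non-accepting: {S0,S1,S3,S4,S5,S6} | {S2}.
Split {S0,S1,S3,S4,S5,S6} by δ(·,0) → {S1,S3,S4,S5,S6} and {S0}.
Split {S1,S3,S4,S5,S6} by δ(·,1) → {S1,S4} and {S3,S5} and {S6}.
Refine {S1,S4} on symbol 0: members go to different blocks, giving {S1} and {S4}.
No further refinement is possible. Final partition (6 blocks): {S1} | {S2} | {S0} | {S3,S5} | {S6} | {S4}.
S3 and S5 lie in the same block of the stable partition, so they are equivalent — no string distinguishes them.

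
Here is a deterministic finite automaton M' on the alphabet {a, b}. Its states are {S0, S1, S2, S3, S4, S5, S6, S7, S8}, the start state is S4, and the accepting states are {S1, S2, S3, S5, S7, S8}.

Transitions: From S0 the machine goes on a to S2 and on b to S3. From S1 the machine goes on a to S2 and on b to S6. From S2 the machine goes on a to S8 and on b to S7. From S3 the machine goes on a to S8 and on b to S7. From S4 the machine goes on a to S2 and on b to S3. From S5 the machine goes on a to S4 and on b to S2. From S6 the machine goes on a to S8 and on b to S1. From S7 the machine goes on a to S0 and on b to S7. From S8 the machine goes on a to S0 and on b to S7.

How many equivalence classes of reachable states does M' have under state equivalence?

3

First remove the unreachable states {S1,S5,S6}; 6 states remain.
Start with accepting vs non-accepting: {S2,S3,S7,S8} | {S0,S4}.
Split {S2,S3,S7,S8} by δ(·,a) → {S2,S3} and {S7,S8}.
Stable partition: {S2,S3} | {S0,S4} | {S7,S8} — 3 equivalence classes.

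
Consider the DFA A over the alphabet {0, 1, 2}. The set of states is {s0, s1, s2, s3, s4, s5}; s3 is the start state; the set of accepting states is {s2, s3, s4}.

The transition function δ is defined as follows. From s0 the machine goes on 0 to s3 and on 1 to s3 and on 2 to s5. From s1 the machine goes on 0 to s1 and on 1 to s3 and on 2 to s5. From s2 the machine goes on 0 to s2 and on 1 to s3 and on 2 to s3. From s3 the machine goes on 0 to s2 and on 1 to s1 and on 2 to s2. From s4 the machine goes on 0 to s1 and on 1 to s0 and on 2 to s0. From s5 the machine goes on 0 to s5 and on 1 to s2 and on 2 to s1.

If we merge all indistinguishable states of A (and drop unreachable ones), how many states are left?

States {s0,s4} cannot be reached from the start state, so discard them.
Start with accepting vs non-accepting: {s2,s3} | {s1,s5}.
On input 1, block {s2,s3} splits into {s2} and {s3}.
On input 1, block {s1,s5} splits into {s1} and {s5}.
The partition is now stable with 4 blocks: {s2} | {s1} | {s3} | {s5}.

4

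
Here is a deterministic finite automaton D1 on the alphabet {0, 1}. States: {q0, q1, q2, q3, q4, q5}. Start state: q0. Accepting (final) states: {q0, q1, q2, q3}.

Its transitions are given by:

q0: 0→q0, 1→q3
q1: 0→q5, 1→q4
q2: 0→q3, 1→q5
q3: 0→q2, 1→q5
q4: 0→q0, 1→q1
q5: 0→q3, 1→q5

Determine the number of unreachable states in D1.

No path from q0 leads to q1, q4; the other 4 states are all reachable.

2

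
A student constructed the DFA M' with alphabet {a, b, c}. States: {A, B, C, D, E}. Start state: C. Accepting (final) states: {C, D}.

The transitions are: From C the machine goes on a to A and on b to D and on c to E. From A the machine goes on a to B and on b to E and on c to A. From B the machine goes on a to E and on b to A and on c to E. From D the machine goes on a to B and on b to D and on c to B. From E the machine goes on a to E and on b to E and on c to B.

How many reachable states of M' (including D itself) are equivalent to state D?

Start with accepting vs non-accepting: {C,D} | {A,B,E}.
No further refinement is possible. Final partition (2 blocks): {C,D} | {A,B,E}.
State D belongs to the block {C,D}, which has 2 states.

2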